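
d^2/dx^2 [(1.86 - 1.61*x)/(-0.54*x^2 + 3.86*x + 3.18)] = ((14.438 - 5.2164*x)*(-0.54*x^2 + 3.86*x + 3.18) - (1.08*x - 3.86)*(1.61*x - 1.86)*(2.16*x - 7.72))/(-0.54*x^2 + 3.86*x + 3.18)^3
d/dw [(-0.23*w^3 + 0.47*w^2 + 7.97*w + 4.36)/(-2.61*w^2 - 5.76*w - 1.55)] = (0.6003*w^4 + 2.6496*w^3 + 19.164*w^2 + 21.3022*w + 12.7601)/(6.8121*w^4 + 30.0672*w^3 + 41.2686*w^2 + 17.856*w + 2.4025)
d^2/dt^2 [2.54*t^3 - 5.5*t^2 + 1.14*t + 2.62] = 15.24*t - 11.0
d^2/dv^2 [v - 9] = 0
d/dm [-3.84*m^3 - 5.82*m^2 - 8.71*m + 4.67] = -11.52*m^2 - 11.64*m - 8.71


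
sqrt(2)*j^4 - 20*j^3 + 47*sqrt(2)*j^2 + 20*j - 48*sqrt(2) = (j - 1)*(j - 6*sqrt(2))*(j - 4*sqrt(2))*(sqrt(2)*j + sqrt(2))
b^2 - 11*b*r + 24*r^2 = (b - 8*r)*(b - 3*r)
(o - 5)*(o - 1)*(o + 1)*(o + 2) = o^4 - 3*o^3 - 11*o^2 + 3*o + 10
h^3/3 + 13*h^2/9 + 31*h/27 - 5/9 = (h/3 + 1)*(h - 1/3)*(h + 5/3)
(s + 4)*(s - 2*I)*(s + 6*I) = s^3 + 4*s^2 + 4*I*s^2 + 12*s + 16*I*s + 48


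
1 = 1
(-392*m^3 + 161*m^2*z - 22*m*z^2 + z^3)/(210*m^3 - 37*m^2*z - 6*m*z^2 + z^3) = (56*m^2 - 15*m*z + z^2)/(-30*m^2 + m*z + z^2)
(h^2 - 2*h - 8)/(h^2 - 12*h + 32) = (h + 2)/(h - 8)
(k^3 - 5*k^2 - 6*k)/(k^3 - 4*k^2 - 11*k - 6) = k/(k + 1)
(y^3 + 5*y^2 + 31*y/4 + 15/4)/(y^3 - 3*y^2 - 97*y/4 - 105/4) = (y + 1)/(y - 7)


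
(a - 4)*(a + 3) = a^2 - a - 12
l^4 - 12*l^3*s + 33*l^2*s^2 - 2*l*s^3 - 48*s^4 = (l - 8*s)*(l - 3*s)*(l - 2*s)*(l + s)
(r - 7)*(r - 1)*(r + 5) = r^3 - 3*r^2 - 33*r + 35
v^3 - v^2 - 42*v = v*(v - 7)*(v + 6)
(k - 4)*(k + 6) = k^2 + 2*k - 24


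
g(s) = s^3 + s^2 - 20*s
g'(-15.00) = 625.00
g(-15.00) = -2850.00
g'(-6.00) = 76.00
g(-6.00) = -60.00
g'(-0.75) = -19.81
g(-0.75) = 15.14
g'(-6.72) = 102.04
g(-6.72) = -123.91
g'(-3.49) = 9.56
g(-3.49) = 39.47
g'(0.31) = -19.09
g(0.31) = -6.07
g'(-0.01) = -20.02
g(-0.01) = 0.20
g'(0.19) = -19.51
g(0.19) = -3.76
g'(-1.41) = -16.86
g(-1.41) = 27.38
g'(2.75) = 8.19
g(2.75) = -26.64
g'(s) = 3*s^2 + 2*s - 20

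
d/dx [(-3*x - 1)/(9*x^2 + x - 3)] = (-27*x^2 - 3*x + (3*x + 1)*(18*x + 1) + 9)/(9*x^2 + x - 3)^2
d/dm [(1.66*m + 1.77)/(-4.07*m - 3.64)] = (4.727305*m + 4.22786)/(4.07*m + 3.64)^3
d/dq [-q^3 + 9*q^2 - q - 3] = -3*q^2 + 18*q - 1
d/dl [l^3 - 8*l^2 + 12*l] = 3*l^2 - 16*l + 12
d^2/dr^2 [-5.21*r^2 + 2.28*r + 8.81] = -10.4200000000000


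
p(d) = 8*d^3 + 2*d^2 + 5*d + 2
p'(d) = 24*d^2 + 4*d + 5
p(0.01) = 2.05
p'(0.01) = 5.04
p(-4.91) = -921.30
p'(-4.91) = 563.95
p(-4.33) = -631.61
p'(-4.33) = 437.65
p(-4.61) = -762.32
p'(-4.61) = 496.61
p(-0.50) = -1.00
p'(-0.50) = 9.00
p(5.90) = 1744.15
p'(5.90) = 864.04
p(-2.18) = -82.28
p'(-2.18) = 110.34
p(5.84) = 1692.82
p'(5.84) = 846.89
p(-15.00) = -26623.00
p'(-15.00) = 5345.00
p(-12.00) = -13594.00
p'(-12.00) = 3413.00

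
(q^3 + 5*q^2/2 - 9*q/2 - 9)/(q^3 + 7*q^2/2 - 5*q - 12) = (q + 3)/(q + 4)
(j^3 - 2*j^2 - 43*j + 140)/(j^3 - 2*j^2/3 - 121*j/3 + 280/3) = 3*(j - 4)/(3*j - 8)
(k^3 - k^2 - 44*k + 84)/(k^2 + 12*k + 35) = (k^2 - 8*k + 12)/(k + 5)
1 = 1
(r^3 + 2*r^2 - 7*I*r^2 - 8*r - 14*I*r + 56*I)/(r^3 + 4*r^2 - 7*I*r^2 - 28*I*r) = (r - 2)/r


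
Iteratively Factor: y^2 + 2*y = (y + 2)*(y)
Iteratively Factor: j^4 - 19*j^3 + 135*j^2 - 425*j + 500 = (j - 5)*(j^3 - 14*j^2 + 65*j - 100) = (j - 5)*(j - 4)*(j^2 - 10*j + 25) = (j - 5)^2*(j - 4)*(j - 5)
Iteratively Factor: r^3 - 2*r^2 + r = (r - 1)*(r^2 - r) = r*(r - 1)*(r - 1)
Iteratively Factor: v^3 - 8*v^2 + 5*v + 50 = (v - 5)*(v^2 - 3*v - 10) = (v - 5)^2*(v + 2)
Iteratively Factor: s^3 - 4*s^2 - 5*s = (s - 5)*(s^2 + s) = (s - 5)*(s + 1)*(s)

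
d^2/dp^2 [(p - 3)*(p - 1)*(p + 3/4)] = 6*p - 13/2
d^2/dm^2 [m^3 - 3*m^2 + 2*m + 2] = 6*m - 6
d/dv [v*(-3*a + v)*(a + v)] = -3*a^2 - 4*a*v + 3*v^2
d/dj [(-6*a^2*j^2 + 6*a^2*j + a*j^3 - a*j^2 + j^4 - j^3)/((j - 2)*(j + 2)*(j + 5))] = (6*a^2*j^4 - 12*a^2*j^3 - 6*a^2*j^2 + 240*a^2*j - 120*a^2 + 6*a*j^4 - 8*a*j^3 - 56*a*j^2 + 40*a*j + j^6 + 10*j^5 - 17*j^4 - 72*j^3 + 60*j^2)/(j^6 + 10*j^5 + 17*j^4 - 80*j^3 - 184*j^2 + 160*j + 400)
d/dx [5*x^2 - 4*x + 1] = 10*x - 4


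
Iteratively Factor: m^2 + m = (m)*(m + 1)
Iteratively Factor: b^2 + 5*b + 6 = (b + 3)*(b + 2)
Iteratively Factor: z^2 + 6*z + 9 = (z + 3)*(z + 3)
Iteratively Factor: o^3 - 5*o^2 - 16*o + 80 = (o + 4)*(o^2 - 9*o + 20) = (o - 5)*(o + 4)*(o - 4)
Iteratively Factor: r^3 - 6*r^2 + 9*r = (r)*(r^2 - 6*r + 9) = r*(r - 3)*(r - 3)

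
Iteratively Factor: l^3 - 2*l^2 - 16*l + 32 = (l - 4)*(l^2 + 2*l - 8) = (l - 4)*(l + 4)*(l - 2)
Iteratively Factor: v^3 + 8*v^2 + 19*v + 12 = (v + 1)*(v^2 + 7*v + 12) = (v + 1)*(v + 3)*(v + 4)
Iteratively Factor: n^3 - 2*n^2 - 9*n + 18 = (n - 3)*(n^2 + n - 6) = (n - 3)*(n + 3)*(n - 2)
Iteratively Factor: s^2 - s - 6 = (s + 2)*(s - 3)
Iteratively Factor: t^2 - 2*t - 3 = (t - 3)*(t + 1)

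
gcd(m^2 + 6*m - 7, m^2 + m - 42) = m + 7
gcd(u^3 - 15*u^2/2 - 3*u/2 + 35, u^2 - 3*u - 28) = u - 7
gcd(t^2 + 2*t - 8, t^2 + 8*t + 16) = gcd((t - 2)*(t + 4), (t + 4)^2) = t + 4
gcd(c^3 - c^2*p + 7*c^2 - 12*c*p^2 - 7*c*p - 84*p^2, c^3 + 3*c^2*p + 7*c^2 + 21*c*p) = c^2 + 3*c*p + 7*c + 21*p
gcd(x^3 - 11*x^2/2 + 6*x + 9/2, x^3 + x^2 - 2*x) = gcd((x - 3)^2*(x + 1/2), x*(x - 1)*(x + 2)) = 1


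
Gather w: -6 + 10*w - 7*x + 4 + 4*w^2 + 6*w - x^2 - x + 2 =4*w^2 + 16*w - x^2 - 8*x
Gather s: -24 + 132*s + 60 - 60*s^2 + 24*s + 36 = -60*s^2 + 156*s + 72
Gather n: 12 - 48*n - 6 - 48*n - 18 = -96*n - 12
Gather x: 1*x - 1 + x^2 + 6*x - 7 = x^2 + 7*x - 8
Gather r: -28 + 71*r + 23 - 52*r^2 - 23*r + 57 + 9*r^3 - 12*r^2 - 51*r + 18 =9*r^3 - 64*r^2 - 3*r + 70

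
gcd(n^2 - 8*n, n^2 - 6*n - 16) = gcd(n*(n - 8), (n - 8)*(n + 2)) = n - 8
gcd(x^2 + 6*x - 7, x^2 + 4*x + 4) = 1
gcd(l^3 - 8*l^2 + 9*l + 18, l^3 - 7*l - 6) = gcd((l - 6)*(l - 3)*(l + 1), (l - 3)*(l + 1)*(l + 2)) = l^2 - 2*l - 3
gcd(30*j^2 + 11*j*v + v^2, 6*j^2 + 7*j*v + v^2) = 6*j + v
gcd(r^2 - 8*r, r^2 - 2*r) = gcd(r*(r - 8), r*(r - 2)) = r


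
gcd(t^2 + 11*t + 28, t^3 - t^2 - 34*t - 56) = t + 4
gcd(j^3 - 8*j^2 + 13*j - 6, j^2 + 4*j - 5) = j - 1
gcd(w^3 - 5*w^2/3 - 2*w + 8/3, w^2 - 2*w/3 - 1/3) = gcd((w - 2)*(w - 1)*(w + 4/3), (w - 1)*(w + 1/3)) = w - 1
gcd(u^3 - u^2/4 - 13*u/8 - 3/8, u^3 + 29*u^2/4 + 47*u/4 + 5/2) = u + 1/4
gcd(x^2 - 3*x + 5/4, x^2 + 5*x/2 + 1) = 1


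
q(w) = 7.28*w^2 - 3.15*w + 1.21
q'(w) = 14.56*w - 3.15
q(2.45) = 37.19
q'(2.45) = 32.52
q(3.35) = 72.36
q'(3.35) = 45.63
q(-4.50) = 162.80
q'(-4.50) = -68.67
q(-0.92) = 10.27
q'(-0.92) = -16.55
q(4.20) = 116.40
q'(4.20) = 58.00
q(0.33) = 0.96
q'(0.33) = 1.65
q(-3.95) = 127.24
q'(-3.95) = -60.66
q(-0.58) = 5.49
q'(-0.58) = -11.59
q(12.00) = 1011.73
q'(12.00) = 171.57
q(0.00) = 1.21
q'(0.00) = -3.15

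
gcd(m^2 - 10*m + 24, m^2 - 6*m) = m - 6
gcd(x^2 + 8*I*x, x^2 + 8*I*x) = x^2 + 8*I*x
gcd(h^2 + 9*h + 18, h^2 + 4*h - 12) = h + 6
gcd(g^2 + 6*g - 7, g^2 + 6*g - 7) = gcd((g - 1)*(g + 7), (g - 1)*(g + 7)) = g^2 + 6*g - 7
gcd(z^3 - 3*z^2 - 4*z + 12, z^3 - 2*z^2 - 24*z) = 1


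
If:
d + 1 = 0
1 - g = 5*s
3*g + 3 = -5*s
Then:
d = -1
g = -2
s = 3/5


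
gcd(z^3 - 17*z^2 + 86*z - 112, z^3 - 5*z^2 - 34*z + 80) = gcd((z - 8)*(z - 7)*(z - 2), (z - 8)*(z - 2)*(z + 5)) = z^2 - 10*z + 16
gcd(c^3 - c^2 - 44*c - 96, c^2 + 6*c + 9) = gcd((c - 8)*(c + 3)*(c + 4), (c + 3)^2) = c + 3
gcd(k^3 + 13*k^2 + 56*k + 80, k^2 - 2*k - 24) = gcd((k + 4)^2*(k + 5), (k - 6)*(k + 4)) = k + 4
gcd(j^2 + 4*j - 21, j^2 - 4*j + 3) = j - 3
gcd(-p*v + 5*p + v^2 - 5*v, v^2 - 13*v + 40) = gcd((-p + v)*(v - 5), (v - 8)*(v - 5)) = v - 5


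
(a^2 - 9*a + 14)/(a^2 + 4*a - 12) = (a - 7)/(a + 6)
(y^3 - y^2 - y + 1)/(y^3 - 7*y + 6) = (y^2 - 1)/(y^2 + y - 6)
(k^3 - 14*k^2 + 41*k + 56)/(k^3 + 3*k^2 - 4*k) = (k^3 - 14*k^2 + 41*k + 56)/(k*(k^2 + 3*k - 4))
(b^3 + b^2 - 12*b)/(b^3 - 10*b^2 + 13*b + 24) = b*(b + 4)/(b^2 - 7*b - 8)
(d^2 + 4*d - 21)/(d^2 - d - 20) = (-d^2 - 4*d + 21)/(-d^2 + d + 20)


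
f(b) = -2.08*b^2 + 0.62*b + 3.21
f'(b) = 0.62 - 4.16*b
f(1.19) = 1.00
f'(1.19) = -4.33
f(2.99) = -13.53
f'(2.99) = -11.82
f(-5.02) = -52.32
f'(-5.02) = 21.50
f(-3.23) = -20.49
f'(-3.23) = 14.06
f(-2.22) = -8.42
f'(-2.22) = 9.86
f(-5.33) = -59.19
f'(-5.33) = 22.79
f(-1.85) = -5.06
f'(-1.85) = 8.32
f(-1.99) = -6.26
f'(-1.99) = 8.90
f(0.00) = 3.21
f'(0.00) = 0.62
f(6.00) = -67.95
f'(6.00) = -24.34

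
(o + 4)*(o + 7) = o^2 + 11*o + 28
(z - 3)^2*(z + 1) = z^3 - 5*z^2 + 3*z + 9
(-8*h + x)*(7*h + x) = -56*h^2 - h*x + x^2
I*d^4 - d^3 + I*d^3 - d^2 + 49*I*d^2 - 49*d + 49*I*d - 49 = (d - 7*I)*(d + I)*(d + 7*I)*(I*d + I)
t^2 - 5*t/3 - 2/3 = (t - 2)*(t + 1/3)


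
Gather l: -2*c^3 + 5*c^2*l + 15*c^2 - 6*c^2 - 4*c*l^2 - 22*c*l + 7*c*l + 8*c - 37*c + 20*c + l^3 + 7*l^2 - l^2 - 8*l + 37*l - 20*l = -2*c^3 + 9*c^2 - 9*c + l^3 + l^2*(6 - 4*c) + l*(5*c^2 - 15*c + 9)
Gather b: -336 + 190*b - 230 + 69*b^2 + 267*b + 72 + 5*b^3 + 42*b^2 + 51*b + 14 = 5*b^3 + 111*b^2 + 508*b - 480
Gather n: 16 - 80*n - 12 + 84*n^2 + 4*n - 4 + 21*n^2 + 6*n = 105*n^2 - 70*n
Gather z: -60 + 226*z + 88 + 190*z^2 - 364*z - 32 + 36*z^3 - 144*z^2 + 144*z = 36*z^3 + 46*z^2 + 6*z - 4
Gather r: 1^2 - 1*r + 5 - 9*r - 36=-10*r - 30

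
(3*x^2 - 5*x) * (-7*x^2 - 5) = -21*x^4 + 35*x^3 - 15*x^2 + 25*x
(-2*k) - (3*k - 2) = 2 - 5*k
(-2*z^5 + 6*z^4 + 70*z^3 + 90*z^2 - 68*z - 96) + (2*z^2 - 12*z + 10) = -2*z^5 + 6*z^4 + 70*z^3 + 92*z^2 - 80*z - 86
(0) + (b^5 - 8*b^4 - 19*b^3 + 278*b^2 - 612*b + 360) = b^5 - 8*b^4 - 19*b^3 + 278*b^2 - 612*b + 360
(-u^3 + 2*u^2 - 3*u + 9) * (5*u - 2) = -5*u^4 + 12*u^3 - 19*u^2 + 51*u - 18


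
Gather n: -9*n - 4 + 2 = -9*n - 2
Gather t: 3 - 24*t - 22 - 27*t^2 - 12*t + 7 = -27*t^2 - 36*t - 12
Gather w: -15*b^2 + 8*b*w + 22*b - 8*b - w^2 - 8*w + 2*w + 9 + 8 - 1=-15*b^2 + 14*b - w^2 + w*(8*b - 6) + 16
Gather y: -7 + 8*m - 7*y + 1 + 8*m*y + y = 8*m + y*(8*m - 6) - 6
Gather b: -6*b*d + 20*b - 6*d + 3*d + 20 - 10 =b*(20 - 6*d) - 3*d + 10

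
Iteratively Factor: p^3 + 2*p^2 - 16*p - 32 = (p - 4)*(p^2 + 6*p + 8) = (p - 4)*(p + 2)*(p + 4)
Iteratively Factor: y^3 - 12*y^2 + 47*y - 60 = (y - 4)*(y^2 - 8*y + 15) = (y - 5)*(y - 4)*(y - 3)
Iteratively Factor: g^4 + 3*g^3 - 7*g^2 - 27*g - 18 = (g + 2)*(g^3 + g^2 - 9*g - 9) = (g + 1)*(g + 2)*(g^2 - 9) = (g - 3)*(g + 1)*(g + 2)*(g + 3)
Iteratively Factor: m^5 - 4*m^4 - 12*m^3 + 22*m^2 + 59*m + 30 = (m - 5)*(m^4 + m^3 - 7*m^2 - 13*m - 6) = (m - 5)*(m + 1)*(m^3 - 7*m - 6) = (m - 5)*(m + 1)*(m + 2)*(m^2 - 2*m - 3) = (m - 5)*(m - 3)*(m + 1)*(m + 2)*(m + 1)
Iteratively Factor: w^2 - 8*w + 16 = (w - 4)*(w - 4)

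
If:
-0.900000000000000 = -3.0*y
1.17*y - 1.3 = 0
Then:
No Solution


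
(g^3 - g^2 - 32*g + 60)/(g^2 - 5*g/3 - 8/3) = 3*(-g^3 + g^2 + 32*g - 60)/(-3*g^2 + 5*g + 8)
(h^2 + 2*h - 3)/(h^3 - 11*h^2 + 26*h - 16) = (h + 3)/(h^2 - 10*h + 16)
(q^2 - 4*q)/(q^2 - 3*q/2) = 2*(q - 4)/(2*q - 3)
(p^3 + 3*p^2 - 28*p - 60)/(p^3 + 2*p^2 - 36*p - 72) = (p - 5)/(p - 6)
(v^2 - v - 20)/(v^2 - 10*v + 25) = (v + 4)/(v - 5)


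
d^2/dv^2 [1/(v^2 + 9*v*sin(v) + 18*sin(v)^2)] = ((v^2 + 9*v*sin(v) + 18*sin(v)^2)*(9*v*sin(v) + 72*sin(v)^2 - 18*cos(v) - 38) + 2*(9*v*cos(v) + 2*v + 9*sin(v) + 18*sin(2*v))^2)/((v + 3*sin(v))^3*(v + 6*sin(v))^3)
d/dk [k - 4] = 1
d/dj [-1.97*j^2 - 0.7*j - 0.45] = -3.94*j - 0.7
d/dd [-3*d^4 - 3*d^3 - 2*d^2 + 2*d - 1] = -12*d^3 - 9*d^2 - 4*d + 2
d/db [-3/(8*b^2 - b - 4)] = 3*(16*b - 1)/(-8*b^2 + b + 4)^2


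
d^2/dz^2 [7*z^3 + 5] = 42*z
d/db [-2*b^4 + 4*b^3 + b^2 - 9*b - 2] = -8*b^3 + 12*b^2 + 2*b - 9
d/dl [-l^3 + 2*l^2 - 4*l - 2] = -3*l^2 + 4*l - 4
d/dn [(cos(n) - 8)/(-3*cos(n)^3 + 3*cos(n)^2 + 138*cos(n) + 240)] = -(2*cos(n) + 7)*sin(n)/(3*(cos(n) + 2)^2*(cos(n) + 5)^2)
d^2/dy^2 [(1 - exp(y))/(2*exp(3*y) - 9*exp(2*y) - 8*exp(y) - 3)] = (-16*exp(6*y) + 90*exp(5*y) - 343*exp(4*y) + 286*exp(3*y) + 432*exp(2*y) - 20*exp(y) - 33)*exp(y)/(8*exp(9*y) - 108*exp(8*y) + 390*exp(7*y) + 99*exp(6*y) - 1236*exp(5*y) - 2169*exp(4*y) - 1754*exp(3*y) - 819*exp(2*y) - 216*exp(y) - 27)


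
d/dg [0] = 0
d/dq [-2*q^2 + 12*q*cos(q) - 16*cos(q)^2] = -12*q*sin(q) - 4*q + 16*sin(2*q) + 12*cos(q)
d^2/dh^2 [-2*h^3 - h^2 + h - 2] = -12*h - 2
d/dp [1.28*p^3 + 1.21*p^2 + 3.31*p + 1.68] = 3.84*p^2 + 2.42*p + 3.31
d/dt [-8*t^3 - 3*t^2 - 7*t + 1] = -24*t^2 - 6*t - 7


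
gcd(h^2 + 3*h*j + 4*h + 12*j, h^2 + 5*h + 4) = h + 4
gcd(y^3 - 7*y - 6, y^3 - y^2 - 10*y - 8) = y^2 + 3*y + 2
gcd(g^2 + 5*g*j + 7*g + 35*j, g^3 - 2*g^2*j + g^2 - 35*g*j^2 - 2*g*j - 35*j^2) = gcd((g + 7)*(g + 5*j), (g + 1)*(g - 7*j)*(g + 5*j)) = g + 5*j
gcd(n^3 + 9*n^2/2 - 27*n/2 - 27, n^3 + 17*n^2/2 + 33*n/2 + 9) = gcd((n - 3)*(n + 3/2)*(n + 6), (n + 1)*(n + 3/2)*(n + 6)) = n^2 + 15*n/2 + 9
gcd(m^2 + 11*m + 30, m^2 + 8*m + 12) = m + 6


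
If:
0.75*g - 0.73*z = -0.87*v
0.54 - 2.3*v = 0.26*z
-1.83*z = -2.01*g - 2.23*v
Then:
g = -0.08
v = 0.22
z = 0.17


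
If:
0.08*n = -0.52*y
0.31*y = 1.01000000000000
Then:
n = -21.18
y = 3.26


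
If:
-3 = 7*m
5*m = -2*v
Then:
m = -3/7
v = 15/14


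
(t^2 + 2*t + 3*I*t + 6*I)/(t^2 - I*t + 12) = (t + 2)/(t - 4*I)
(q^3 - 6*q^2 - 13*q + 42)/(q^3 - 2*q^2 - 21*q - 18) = (q^2 - 9*q + 14)/(q^2 - 5*q - 6)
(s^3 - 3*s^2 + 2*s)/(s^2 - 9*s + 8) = s*(s - 2)/(s - 8)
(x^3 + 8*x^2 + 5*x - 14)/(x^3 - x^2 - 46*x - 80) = (x^2 + 6*x - 7)/(x^2 - 3*x - 40)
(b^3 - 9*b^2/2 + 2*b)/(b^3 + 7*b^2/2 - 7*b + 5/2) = b*(b - 4)/(b^2 + 4*b - 5)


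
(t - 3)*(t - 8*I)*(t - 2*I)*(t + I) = t^4 - 3*t^3 - 9*I*t^3 - 6*t^2 + 27*I*t^2 + 18*t - 16*I*t + 48*I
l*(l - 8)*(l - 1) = l^3 - 9*l^2 + 8*l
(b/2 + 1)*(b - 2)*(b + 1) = b^3/2 + b^2/2 - 2*b - 2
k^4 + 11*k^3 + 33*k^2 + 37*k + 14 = (k + 1)^2*(k + 2)*(k + 7)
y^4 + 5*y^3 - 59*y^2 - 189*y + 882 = (y - 6)*(y - 3)*(y + 7)^2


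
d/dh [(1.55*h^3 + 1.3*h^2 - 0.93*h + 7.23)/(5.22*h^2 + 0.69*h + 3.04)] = (8.091*h^4 + 2.139*h^3 + 19.8876*h^2 - 67.5772*h - 7.8159)/(27.2484*h^4 + 7.2036*h^3 + 32.2137*h^2 + 4.1952*h + 9.2416)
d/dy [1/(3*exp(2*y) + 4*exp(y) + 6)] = (-6*exp(y) - 4)*exp(y)/(3*exp(2*y) + 4*exp(y) + 6)^2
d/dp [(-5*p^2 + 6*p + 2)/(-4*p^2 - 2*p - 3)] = 2*(17*p^2 + 23*p - 7)/(16*p^4 + 16*p^3 + 28*p^2 + 12*p + 9)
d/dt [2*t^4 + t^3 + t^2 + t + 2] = 8*t^3 + 3*t^2 + 2*t + 1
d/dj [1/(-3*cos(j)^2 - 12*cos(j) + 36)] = -2*(cos(j) + 2)*sin(j)/(3*(cos(j)^2 + 4*cos(j) - 12)^2)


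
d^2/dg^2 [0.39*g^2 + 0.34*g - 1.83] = 0.780000000000000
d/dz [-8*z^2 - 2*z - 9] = -16*z - 2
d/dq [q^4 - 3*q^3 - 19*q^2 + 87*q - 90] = 4*q^3 - 9*q^2 - 38*q + 87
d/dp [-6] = 0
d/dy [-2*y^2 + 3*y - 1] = 3 - 4*y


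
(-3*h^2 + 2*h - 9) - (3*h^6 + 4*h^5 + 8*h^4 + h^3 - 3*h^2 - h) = -3*h^6 - 4*h^5 - 8*h^4 - h^3 + 3*h - 9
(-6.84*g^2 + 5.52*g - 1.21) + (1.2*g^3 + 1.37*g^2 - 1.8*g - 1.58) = 1.2*g^3 - 5.47*g^2 + 3.72*g - 2.79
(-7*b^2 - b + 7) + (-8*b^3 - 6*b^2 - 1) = -8*b^3 - 13*b^2 - b + 6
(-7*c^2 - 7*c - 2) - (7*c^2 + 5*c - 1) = -14*c^2 - 12*c - 1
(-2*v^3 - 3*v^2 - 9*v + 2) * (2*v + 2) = -4*v^4 - 10*v^3 - 24*v^2 - 14*v + 4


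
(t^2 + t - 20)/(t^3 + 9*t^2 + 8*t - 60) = (t - 4)/(t^2 + 4*t - 12)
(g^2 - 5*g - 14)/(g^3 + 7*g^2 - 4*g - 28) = (g - 7)/(g^2 + 5*g - 14)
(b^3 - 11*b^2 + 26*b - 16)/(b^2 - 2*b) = b - 9 + 8/b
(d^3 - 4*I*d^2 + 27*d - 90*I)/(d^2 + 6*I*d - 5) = (d^2 - 9*I*d - 18)/(d + I)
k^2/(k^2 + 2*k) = k/(k + 2)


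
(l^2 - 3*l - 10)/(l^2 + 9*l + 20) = (l^2 - 3*l - 10)/(l^2 + 9*l + 20)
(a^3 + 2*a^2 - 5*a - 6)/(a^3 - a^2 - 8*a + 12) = (a + 1)/(a - 2)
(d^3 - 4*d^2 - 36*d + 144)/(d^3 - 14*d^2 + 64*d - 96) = (d + 6)/(d - 4)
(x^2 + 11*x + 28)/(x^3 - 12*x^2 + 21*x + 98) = (x^2 + 11*x + 28)/(x^3 - 12*x^2 + 21*x + 98)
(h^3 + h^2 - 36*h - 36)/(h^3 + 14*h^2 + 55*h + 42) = (h - 6)/(h + 7)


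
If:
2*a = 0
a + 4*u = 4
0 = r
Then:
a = 0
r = 0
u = 1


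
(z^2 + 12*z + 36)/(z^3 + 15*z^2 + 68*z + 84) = (z + 6)/(z^2 + 9*z + 14)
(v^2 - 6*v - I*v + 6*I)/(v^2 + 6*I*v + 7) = (v - 6)/(v + 7*I)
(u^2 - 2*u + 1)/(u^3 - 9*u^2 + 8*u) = (u - 1)/(u*(u - 8))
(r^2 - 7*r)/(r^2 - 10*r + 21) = r/(r - 3)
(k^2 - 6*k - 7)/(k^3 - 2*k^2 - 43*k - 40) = (k - 7)/(k^2 - 3*k - 40)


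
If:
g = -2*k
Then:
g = -2*k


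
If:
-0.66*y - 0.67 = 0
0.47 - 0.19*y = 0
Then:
No Solution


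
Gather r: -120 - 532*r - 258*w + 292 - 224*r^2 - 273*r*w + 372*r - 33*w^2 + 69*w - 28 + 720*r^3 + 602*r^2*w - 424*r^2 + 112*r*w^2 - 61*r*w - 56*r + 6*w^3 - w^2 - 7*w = 720*r^3 + r^2*(602*w - 648) + r*(112*w^2 - 334*w - 216) + 6*w^3 - 34*w^2 - 196*w + 144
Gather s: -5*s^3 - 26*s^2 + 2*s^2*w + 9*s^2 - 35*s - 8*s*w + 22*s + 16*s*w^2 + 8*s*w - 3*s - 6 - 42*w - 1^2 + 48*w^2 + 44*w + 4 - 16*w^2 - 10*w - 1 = -5*s^3 + s^2*(2*w - 17) + s*(16*w^2 - 16) + 32*w^2 - 8*w - 4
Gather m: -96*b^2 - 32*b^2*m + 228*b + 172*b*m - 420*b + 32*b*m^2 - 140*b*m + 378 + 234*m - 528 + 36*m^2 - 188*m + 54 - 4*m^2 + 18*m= -96*b^2 - 192*b + m^2*(32*b + 32) + m*(-32*b^2 + 32*b + 64) - 96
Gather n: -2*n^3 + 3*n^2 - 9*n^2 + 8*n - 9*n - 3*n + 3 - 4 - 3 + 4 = -2*n^3 - 6*n^2 - 4*n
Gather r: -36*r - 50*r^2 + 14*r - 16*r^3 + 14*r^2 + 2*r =-16*r^3 - 36*r^2 - 20*r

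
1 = 1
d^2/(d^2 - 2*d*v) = d/(d - 2*v)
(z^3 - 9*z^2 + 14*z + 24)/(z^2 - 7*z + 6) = (z^2 - 3*z - 4)/(z - 1)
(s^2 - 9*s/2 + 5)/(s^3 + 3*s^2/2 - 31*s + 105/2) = (s - 2)/(s^2 + 4*s - 21)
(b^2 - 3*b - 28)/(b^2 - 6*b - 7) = (b + 4)/(b + 1)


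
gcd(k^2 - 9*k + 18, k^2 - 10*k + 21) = k - 3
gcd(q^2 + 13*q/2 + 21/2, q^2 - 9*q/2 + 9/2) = 1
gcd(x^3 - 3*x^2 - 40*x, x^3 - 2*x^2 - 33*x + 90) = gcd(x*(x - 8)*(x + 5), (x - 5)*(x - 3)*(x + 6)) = 1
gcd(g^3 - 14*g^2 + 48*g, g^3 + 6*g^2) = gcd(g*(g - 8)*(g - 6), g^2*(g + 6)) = g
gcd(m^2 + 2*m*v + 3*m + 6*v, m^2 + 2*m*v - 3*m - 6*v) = m + 2*v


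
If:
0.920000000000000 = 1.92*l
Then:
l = 0.48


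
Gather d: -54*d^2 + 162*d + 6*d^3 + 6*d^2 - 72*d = 6*d^3 - 48*d^2 + 90*d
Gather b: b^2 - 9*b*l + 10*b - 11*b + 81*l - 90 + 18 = b^2 + b*(-9*l - 1) + 81*l - 72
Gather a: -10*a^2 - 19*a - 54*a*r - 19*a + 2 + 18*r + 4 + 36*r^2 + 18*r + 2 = -10*a^2 + a*(-54*r - 38) + 36*r^2 + 36*r + 8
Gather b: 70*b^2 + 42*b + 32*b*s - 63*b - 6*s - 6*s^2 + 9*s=70*b^2 + b*(32*s - 21) - 6*s^2 + 3*s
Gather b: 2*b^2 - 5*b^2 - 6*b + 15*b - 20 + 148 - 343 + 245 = -3*b^2 + 9*b + 30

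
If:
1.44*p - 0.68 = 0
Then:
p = 0.47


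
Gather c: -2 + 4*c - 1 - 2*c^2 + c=-2*c^2 + 5*c - 3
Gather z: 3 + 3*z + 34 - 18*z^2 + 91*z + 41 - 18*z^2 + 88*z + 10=-36*z^2 + 182*z + 88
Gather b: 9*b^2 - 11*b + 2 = 9*b^2 - 11*b + 2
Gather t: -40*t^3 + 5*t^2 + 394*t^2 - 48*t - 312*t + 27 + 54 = -40*t^3 + 399*t^2 - 360*t + 81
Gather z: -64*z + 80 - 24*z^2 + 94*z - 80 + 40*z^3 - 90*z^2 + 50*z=40*z^3 - 114*z^2 + 80*z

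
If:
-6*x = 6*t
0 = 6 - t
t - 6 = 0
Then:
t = 6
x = -6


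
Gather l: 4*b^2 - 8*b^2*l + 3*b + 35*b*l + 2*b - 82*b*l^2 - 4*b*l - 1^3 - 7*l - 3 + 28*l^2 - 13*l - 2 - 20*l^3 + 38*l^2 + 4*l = 4*b^2 + 5*b - 20*l^3 + l^2*(66 - 82*b) + l*(-8*b^2 + 31*b - 16) - 6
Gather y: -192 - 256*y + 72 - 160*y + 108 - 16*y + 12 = -432*y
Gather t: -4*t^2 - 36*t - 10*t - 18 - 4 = -4*t^2 - 46*t - 22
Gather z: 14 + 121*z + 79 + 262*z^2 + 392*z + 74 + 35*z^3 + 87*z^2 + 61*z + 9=35*z^3 + 349*z^2 + 574*z + 176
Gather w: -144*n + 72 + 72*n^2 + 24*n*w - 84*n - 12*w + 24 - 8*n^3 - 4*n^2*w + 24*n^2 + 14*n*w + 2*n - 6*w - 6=-8*n^3 + 96*n^2 - 226*n + w*(-4*n^2 + 38*n - 18) + 90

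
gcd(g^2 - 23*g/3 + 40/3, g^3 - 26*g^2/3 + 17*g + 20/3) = g - 5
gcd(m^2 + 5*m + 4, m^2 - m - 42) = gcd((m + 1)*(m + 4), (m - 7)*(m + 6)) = 1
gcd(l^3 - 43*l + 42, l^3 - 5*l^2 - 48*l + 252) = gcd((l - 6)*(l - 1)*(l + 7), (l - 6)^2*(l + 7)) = l^2 + l - 42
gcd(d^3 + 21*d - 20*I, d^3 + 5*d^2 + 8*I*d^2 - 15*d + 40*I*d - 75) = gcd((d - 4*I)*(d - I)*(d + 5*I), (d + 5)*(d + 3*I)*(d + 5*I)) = d + 5*I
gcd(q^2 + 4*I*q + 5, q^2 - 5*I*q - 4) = q - I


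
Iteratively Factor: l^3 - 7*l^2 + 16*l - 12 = (l - 2)*(l^2 - 5*l + 6) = (l - 3)*(l - 2)*(l - 2)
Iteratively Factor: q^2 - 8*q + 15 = (q - 3)*(q - 5)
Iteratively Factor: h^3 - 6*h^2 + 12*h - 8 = (h - 2)*(h^2 - 4*h + 4) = (h - 2)^2*(h - 2)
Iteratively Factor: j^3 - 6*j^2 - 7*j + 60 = (j - 5)*(j^2 - j - 12) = (j - 5)*(j - 4)*(j + 3)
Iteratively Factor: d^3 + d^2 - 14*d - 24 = (d + 2)*(d^2 - d - 12) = (d + 2)*(d + 3)*(d - 4)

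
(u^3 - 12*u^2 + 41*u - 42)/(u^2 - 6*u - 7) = (u^2 - 5*u + 6)/(u + 1)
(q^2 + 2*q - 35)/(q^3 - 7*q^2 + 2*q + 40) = (q + 7)/(q^2 - 2*q - 8)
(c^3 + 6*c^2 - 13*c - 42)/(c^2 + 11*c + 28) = (c^2 - c - 6)/(c + 4)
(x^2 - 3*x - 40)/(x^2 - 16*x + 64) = (x + 5)/(x - 8)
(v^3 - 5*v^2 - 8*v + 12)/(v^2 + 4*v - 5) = (v^2 - 4*v - 12)/(v + 5)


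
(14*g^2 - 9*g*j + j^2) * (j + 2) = 14*g^2*j + 28*g^2 - 9*g*j^2 - 18*g*j + j^3 + 2*j^2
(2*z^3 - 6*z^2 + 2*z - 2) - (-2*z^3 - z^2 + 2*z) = 4*z^3 - 5*z^2 - 2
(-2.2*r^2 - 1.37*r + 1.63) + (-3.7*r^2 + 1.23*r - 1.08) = -5.9*r^2 - 0.14*r + 0.55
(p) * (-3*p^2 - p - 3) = -3*p^3 - p^2 - 3*p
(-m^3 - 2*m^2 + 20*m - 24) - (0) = -m^3 - 2*m^2 + 20*m - 24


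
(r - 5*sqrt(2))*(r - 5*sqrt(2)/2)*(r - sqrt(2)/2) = r^3 - 8*sqrt(2)*r^2 + 65*r/2 - 25*sqrt(2)/2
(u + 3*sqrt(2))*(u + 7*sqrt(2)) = u^2 + 10*sqrt(2)*u + 42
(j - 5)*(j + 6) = j^2 + j - 30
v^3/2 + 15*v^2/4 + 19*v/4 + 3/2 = (v/2 + 1/2)*(v + 1/2)*(v + 6)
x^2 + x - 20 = (x - 4)*(x + 5)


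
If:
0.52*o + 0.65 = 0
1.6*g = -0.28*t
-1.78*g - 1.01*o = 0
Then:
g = 0.71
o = -1.25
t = -4.05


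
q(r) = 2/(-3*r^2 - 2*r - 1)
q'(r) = 2*(6*r + 2)/(-3*r^2 - 2*r - 1)^2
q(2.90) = -0.06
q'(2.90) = 0.04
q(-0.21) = -2.81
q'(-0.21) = 2.92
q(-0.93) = -1.15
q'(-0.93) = -2.38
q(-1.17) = -0.72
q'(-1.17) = -1.31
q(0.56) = -0.65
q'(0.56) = 1.14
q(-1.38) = -0.51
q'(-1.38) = -0.80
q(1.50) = -0.19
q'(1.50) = 0.19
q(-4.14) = -0.05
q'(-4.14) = -0.02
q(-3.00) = -0.09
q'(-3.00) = -0.07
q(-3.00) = -0.09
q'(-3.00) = -0.07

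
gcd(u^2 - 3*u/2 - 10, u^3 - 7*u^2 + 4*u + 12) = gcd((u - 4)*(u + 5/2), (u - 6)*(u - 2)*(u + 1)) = 1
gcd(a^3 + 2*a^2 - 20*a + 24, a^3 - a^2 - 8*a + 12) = a^2 - 4*a + 4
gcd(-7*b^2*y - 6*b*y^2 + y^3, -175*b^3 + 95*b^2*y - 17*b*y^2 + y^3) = -7*b + y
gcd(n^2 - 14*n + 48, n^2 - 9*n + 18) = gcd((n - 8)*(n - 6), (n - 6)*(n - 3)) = n - 6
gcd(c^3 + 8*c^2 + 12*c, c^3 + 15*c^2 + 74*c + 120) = c + 6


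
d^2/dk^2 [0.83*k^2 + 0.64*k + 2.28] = 1.66000000000000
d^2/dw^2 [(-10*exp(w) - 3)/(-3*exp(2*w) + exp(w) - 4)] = (90*exp(4*w) + 138*exp(3*w) - 747*exp(2*w) - 101*exp(w) + 172)*exp(w)/(27*exp(6*w) - 27*exp(5*w) + 117*exp(4*w) - 73*exp(3*w) + 156*exp(2*w) - 48*exp(w) + 64)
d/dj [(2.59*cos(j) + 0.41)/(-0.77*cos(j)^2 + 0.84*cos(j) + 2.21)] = (1.9943*sin(j)^2 - 0.6314*cos(j) - 7.3738)*sin(j)/(-0.77*cos(j)^2 + 0.84*cos(j) + 2.21)^2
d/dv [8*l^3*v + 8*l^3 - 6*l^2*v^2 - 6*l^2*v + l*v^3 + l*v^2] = l*(8*l^2 - 12*l*v - 6*l + 3*v^2 + 2*v)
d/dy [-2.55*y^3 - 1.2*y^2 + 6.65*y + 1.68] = -7.65*y^2 - 2.4*y + 6.65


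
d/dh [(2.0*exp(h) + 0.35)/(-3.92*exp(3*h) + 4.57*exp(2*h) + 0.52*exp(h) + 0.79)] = (15.68*exp(3*h) - 5.024*exp(2*h) - 3.199*exp(h) + 1.398)*exp(h)/(15.3664*exp(6*h) - 35.8288*exp(5*h) + 16.8081*exp(4*h) - 1.4408*exp(3*h) + 7.491*exp(2*h) + 0.8216*exp(h) + 0.6241)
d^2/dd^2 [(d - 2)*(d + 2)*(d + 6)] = 6*d + 12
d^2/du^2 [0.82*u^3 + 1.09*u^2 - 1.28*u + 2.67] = 4.92*u + 2.18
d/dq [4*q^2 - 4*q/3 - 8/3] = 8*q - 4/3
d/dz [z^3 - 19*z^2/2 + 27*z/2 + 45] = 3*z^2 - 19*z + 27/2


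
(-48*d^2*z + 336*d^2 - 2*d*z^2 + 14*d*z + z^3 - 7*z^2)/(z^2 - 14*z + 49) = (-48*d^2 - 2*d*z + z^2)/(z - 7)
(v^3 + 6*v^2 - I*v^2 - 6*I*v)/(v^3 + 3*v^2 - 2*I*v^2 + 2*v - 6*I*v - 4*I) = v*(v^2 + v*(6 - I) - 6*I)/(v^3 + v^2*(3 - 2*I) + 2*v*(1 - 3*I) - 4*I)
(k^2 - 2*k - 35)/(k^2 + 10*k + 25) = (k - 7)/(k + 5)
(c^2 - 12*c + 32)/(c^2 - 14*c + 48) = (c - 4)/(c - 6)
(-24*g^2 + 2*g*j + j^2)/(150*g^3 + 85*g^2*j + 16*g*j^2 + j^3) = (-4*g + j)/(25*g^2 + 10*g*j + j^2)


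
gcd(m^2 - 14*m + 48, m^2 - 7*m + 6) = m - 6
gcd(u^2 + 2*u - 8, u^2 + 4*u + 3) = 1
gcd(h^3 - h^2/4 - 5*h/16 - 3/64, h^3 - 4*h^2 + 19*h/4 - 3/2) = 1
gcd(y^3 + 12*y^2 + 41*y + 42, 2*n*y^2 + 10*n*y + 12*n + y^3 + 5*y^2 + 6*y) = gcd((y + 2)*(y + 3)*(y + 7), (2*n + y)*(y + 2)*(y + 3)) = y^2 + 5*y + 6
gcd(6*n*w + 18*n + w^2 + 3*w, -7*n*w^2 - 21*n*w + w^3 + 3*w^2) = w + 3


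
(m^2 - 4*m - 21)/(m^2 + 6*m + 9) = (m - 7)/(m + 3)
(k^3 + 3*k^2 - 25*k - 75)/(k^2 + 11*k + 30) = (k^2 - 2*k - 15)/(k + 6)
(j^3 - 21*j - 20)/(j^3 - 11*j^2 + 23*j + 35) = (j + 4)/(j - 7)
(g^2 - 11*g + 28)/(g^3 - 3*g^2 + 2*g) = (g^2 - 11*g + 28)/(g*(g^2 - 3*g + 2))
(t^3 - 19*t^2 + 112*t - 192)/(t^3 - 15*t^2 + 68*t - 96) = (t - 8)/(t - 4)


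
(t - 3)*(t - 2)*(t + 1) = t^3 - 4*t^2 + t + 6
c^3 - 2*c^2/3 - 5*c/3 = c*(c - 5/3)*(c + 1)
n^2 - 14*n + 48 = (n - 8)*(n - 6)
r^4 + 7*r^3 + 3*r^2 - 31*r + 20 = (r - 1)^2*(r + 4)*(r + 5)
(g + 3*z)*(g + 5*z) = g^2 + 8*g*z + 15*z^2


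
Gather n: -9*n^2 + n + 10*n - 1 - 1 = -9*n^2 + 11*n - 2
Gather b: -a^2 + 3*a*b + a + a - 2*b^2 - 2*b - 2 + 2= -a^2 + 2*a - 2*b^2 + b*(3*a - 2)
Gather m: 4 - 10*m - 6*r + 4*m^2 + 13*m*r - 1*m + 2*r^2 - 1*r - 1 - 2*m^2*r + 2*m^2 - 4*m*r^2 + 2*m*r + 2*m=m^2*(6 - 2*r) + m*(-4*r^2 + 15*r - 9) + 2*r^2 - 7*r + 3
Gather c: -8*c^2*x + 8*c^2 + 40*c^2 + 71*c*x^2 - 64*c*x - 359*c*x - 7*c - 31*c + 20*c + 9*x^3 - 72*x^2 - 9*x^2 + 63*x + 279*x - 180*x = c^2*(48 - 8*x) + c*(71*x^2 - 423*x - 18) + 9*x^3 - 81*x^2 + 162*x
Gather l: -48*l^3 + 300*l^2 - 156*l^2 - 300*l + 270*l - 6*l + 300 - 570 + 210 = -48*l^3 + 144*l^2 - 36*l - 60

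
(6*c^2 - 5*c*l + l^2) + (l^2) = 6*c^2 - 5*c*l + 2*l^2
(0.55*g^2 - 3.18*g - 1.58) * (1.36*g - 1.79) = 0.748*g^3 - 5.3093*g^2 + 3.5434*g + 2.8282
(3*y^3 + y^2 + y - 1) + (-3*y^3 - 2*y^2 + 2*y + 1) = -y^2 + 3*y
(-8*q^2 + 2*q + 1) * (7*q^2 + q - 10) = -56*q^4 + 6*q^3 + 89*q^2 - 19*q - 10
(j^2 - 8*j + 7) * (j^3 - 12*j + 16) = j^5 - 8*j^4 - 5*j^3 + 112*j^2 - 212*j + 112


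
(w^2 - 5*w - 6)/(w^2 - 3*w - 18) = (w + 1)/(w + 3)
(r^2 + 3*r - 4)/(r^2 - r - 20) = (r - 1)/(r - 5)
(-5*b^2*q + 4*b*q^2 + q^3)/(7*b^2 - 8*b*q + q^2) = q*(5*b + q)/(-7*b + q)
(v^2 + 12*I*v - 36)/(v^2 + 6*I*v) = (v + 6*I)/v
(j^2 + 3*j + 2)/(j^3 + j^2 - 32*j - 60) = (j + 1)/(j^2 - j - 30)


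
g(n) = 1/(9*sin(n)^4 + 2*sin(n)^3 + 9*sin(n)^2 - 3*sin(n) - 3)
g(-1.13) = 0.09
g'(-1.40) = 0.04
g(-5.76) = -0.69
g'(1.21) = -0.15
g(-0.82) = 0.17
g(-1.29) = 0.07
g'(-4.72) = -0.00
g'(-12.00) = -12.68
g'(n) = (-36*sin(n)^3*cos(n) - 6*sin(n)^2*cos(n) - 18*sin(n)*cos(n) + 3*cos(n))/(9*sin(n)^4 + 2*sin(n)^3 + 9*sin(n)^2 - 3*sin(n) - 3)^2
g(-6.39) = -0.39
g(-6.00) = -0.33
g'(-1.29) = 0.07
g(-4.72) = 0.07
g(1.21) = 0.09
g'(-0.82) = 0.55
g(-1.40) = 0.07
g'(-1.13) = 0.13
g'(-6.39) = 0.73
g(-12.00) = -1.04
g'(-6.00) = -0.34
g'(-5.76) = -4.99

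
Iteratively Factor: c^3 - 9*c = (c + 3)*(c^2 - 3*c) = c*(c + 3)*(c - 3)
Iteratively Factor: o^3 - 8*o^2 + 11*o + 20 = (o - 5)*(o^2 - 3*o - 4) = (o - 5)*(o - 4)*(o + 1)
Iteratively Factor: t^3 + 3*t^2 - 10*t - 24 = (t - 3)*(t^2 + 6*t + 8) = (t - 3)*(t + 4)*(t + 2)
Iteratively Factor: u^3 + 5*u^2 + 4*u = (u + 1)*(u^2 + 4*u) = (u + 1)*(u + 4)*(u)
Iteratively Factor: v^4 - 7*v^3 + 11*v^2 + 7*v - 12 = (v - 1)*(v^3 - 6*v^2 + 5*v + 12) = (v - 4)*(v - 1)*(v^2 - 2*v - 3) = (v - 4)*(v - 3)*(v - 1)*(v + 1)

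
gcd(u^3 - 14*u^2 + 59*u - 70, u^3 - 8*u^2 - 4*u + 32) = u - 2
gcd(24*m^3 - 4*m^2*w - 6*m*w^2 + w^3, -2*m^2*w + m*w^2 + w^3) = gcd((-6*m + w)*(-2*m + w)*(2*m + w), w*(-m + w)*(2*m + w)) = 2*m + w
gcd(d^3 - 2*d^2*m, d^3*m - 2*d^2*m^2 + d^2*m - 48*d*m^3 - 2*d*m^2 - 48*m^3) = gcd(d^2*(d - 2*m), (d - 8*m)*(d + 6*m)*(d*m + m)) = 1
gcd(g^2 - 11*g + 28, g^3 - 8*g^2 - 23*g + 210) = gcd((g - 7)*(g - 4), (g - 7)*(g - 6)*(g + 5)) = g - 7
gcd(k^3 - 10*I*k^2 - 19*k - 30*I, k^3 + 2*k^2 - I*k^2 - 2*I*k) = 1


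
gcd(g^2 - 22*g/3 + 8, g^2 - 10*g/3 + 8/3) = g - 4/3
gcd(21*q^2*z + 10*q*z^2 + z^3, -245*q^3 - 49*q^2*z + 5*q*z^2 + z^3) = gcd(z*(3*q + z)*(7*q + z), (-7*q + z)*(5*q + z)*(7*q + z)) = 7*q + z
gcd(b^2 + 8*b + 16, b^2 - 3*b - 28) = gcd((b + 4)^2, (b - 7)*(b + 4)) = b + 4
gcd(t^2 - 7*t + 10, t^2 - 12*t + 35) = t - 5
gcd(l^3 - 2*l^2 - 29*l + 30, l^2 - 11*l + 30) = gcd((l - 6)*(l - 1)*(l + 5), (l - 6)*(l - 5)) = l - 6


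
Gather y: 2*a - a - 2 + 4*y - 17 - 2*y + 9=a + 2*y - 10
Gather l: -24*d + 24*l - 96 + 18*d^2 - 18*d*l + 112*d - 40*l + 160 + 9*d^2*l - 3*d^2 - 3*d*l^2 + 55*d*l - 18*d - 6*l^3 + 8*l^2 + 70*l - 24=15*d^2 + 70*d - 6*l^3 + l^2*(8 - 3*d) + l*(9*d^2 + 37*d + 54) + 40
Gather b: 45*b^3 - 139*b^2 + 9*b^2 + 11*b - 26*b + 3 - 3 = 45*b^3 - 130*b^2 - 15*b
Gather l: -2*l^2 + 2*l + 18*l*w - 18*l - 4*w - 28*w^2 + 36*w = -2*l^2 + l*(18*w - 16) - 28*w^2 + 32*w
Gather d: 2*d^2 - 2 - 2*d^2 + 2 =0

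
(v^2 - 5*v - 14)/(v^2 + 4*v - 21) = (v^2 - 5*v - 14)/(v^2 + 4*v - 21)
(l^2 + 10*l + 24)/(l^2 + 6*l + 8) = (l + 6)/(l + 2)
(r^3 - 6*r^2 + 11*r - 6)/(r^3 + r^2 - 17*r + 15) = (r - 2)/(r + 5)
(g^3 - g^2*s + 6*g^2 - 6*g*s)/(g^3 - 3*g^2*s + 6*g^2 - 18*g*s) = (-g + s)/(-g + 3*s)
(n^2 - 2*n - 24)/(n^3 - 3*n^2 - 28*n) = (n - 6)/(n*(n - 7))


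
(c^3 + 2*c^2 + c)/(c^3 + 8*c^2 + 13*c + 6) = c/(c + 6)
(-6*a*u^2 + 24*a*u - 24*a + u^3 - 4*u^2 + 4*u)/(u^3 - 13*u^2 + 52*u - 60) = (-6*a*u + 12*a + u^2 - 2*u)/(u^2 - 11*u + 30)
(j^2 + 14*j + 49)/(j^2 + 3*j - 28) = (j + 7)/(j - 4)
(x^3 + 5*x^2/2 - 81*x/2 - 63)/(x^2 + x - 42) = x + 3/2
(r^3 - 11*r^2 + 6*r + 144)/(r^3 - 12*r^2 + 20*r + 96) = (r + 3)/(r + 2)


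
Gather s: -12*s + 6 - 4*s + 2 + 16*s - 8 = 0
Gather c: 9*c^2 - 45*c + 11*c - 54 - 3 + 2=9*c^2 - 34*c - 55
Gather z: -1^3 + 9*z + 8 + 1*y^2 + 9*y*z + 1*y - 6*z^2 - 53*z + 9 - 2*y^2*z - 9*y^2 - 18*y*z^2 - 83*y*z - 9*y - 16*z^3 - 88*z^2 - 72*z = -8*y^2 - 8*y - 16*z^3 + z^2*(-18*y - 94) + z*(-2*y^2 - 74*y - 116) + 16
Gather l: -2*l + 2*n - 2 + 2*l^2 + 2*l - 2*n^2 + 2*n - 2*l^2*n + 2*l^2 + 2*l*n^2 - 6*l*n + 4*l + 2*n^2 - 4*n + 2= l^2*(4 - 2*n) + l*(2*n^2 - 6*n + 4)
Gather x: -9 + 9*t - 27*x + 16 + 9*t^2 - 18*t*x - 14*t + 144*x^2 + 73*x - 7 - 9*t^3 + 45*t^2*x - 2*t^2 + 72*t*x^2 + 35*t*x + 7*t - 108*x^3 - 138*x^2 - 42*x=-9*t^3 + 7*t^2 + 2*t - 108*x^3 + x^2*(72*t + 6) + x*(45*t^2 + 17*t + 4)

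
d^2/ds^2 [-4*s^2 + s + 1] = -8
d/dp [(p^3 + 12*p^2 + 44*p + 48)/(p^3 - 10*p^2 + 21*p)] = 2*(-11*p^4 - 23*p^3 + 274*p^2 + 480*p - 504)/(p^2*(p^4 - 20*p^3 + 142*p^2 - 420*p + 441))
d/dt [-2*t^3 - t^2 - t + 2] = -6*t^2 - 2*t - 1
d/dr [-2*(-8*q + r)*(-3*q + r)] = 22*q - 4*r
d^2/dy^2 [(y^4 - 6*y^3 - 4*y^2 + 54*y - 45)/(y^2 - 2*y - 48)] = 2*(y^6 - 6*y^5 - 132*y^4 + 502*y^3 + 11385*y^2 - 33426*y - 16740)/(y^6 - 6*y^5 - 132*y^4 + 568*y^3 + 6336*y^2 - 13824*y - 110592)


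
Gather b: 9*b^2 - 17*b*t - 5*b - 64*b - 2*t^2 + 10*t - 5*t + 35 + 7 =9*b^2 + b*(-17*t - 69) - 2*t^2 + 5*t + 42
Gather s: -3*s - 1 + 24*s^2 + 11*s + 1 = 24*s^2 + 8*s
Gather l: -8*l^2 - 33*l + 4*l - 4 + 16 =-8*l^2 - 29*l + 12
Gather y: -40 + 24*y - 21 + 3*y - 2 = 27*y - 63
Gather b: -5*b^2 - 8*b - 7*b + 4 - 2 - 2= -5*b^2 - 15*b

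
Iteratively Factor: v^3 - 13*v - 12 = (v + 1)*(v^2 - v - 12) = (v + 1)*(v + 3)*(v - 4)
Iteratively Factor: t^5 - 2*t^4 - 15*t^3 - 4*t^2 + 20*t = (t + 2)*(t^4 - 4*t^3 - 7*t^2 + 10*t) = t*(t + 2)*(t^3 - 4*t^2 - 7*t + 10) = t*(t + 2)^2*(t^2 - 6*t + 5) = t*(t - 5)*(t + 2)^2*(t - 1)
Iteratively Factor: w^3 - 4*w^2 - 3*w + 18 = (w - 3)*(w^2 - w - 6) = (w - 3)^2*(w + 2)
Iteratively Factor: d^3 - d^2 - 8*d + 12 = (d - 2)*(d^2 + d - 6) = (d - 2)*(d + 3)*(d - 2)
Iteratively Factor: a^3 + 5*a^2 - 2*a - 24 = (a + 4)*(a^2 + a - 6) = (a - 2)*(a + 4)*(a + 3)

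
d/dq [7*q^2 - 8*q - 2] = 14*q - 8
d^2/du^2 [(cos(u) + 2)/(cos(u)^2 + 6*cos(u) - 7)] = (-9*(1 - cos(2*u))^2*cos(u)/4 - (1 - cos(2*u))^2/2 - 151*cos(u)/2 - 81*cos(2*u) - 21*cos(3*u) + cos(5*u)/2 + 177)/((cos(u) - 1)^3*(cos(u) + 7)^3)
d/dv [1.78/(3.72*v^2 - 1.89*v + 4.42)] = (3.3642 - 13.2432*v)/(3.72*v^2 - 1.89*v + 4.42)^2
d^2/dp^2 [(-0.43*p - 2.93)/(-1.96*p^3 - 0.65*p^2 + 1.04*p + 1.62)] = (9.911328*p^5 + 138.357576*p^4 + 61.841494*p^3 - 12.02349*p^2 + 46.652676*p + 11.059828)/(7.529536*p^9 + 7.49112*p^8 - 9.501492*p^7 - 26.345311*p^6 - 7.341672*p^5 + 19.869018*p^4 + 20.877328*p^3 - 0.138996*p^2 - 8.188128*p - 4.251528)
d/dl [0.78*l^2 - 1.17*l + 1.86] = 1.56*l - 1.17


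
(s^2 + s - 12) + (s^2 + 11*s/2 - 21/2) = 2*s^2 + 13*s/2 - 45/2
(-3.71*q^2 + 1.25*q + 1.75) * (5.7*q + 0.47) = -21.147*q^3 + 5.3813*q^2 + 10.5625*q + 0.8225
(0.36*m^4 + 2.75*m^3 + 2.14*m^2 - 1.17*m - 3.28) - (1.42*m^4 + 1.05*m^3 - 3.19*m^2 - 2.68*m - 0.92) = -1.06*m^4 + 1.7*m^3 + 5.33*m^2 + 1.51*m - 2.36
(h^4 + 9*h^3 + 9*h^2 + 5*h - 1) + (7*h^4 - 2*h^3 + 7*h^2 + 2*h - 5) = 8*h^4 + 7*h^3 + 16*h^2 + 7*h - 6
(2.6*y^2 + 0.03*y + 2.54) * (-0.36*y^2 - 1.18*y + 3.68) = -0.936*y^4 - 3.0788*y^3 + 8.6182*y^2 - 2.8868*y + 9.3472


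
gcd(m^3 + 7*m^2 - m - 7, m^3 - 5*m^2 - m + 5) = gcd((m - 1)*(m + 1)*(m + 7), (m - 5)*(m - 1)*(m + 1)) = m^2 - 1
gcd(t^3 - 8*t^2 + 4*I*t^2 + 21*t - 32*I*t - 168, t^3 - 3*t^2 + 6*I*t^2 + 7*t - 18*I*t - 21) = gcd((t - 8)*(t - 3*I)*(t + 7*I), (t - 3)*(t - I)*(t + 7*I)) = t + 7*I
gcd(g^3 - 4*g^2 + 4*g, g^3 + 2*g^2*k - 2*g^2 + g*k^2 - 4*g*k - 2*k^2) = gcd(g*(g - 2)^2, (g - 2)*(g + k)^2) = g - 2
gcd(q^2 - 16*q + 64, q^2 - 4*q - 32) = q - 8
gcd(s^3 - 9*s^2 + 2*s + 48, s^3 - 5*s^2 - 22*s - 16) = s^2 - 6*s - 16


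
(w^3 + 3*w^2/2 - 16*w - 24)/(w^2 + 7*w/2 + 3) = (w^2 - 16)/(w + 2)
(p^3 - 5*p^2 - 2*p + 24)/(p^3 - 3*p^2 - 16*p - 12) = (p^2 - 7*p + 12)/(p^2 - 5*p - 6)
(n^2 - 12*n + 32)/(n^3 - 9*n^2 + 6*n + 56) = (n - 8)/(n^2 - 5*n - 14)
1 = 1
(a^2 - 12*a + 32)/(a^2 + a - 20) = (a - 8)/(a + 5)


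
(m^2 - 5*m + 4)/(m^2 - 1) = (m - 4)/(m + 1)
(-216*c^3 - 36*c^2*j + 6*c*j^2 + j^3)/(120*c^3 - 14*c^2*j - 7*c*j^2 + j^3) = (-36*c^2 - 12*c*j - j^2)/(20*c^2 + c*j - j^2)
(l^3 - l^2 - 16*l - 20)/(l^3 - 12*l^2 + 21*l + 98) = (l^2 - 3*l - 10)/(l^2 - 14*l + 49)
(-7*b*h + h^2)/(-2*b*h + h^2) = (7*b - h)/(2*b - h)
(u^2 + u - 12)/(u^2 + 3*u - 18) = (u + 4)/(u + 6)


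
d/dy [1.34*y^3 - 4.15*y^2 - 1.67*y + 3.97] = 4.02*y^2 - 8.3*y - 1.67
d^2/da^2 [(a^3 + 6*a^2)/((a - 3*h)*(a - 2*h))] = 2*h*(19*a^3*h + 30*a^3 - 90*a^2*h^2 - 108*a^2*h + 108*a*h^3 + 216*h^3)/(a^6 - 15*a^5*h + 93*a^4*h^2 - 305*a^3*h^3 + 558*a^2*h^4 - 540*a*h^5 + 216*h^6)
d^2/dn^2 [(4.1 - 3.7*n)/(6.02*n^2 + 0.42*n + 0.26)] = (-(3.7*n - 4.1)*(12.04*n + 0.42)*(24.08*n + 0.84) + (133.644*n - 46.256)*(6.02*n^2 + 0.42*n + 0.26))/(6.02*n^2 + 0.42*n + 0.26)^3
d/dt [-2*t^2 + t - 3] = 1 - 4*t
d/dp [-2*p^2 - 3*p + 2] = -4*p - 3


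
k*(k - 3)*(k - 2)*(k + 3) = k^4 - 2*k^3 - 9*k^2 + 18*k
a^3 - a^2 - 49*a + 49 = (a - 7)*(a - 1)*(a + 7)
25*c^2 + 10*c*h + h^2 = (5*c + h)^2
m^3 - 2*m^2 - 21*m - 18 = (m - 6)*(m + 1)*(m + 3)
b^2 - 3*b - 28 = (b - 7)*(b + 4)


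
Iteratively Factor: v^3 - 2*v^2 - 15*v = (v)*(v^2 - 2*v - 15) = v*(v + 3)*(v - 5)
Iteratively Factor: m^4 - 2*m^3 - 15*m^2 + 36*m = (m + 4)*(m^3 - 6*m^2 + 9*m) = (m - 3)*(m + 4)*(m^2 - 3*m) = (m - 3)^2*(m + 4)*(m)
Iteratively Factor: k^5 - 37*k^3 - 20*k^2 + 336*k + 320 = (k + 4)*(k^4 - 4*k^3 - 21*k^2 + 64*k + 80) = (k + 4)^2*(k^3 - 8*k^2 + 11*k + 20) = (k + 1)*(k + 4)^2*(k^2 - 9*k + 20) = (k - 5)*(k + 1)*(k + 4)^2*(k - 4)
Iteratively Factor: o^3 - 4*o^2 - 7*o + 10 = (o - 5)*(o^2 + o - 2) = (o - 5)*(o - 1)*(o + 2)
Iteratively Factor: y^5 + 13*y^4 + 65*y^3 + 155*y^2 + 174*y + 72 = (y + 4)*(y^4 + 9*y^3 + 29*y^2 + 39*y + 18) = (y + 3)*(y + 4)*(y^3 + 6*y^2 + 11*y + 6) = (y + 2)*(y + 3)*(y + 4)*(y^2 + 4*y + 3) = (y + 2)*(y + 3)^2*(y + 4)*(y + 1)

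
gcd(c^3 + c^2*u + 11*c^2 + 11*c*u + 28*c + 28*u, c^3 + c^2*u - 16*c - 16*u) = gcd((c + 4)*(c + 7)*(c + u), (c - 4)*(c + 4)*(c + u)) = c^2 + c*u + 4*c + 4*u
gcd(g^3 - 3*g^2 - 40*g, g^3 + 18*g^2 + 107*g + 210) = g + 5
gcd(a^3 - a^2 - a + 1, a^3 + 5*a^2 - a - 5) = a^2 - 1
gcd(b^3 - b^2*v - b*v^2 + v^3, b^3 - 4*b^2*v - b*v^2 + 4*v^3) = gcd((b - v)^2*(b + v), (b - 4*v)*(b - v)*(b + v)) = -b^2 + v^2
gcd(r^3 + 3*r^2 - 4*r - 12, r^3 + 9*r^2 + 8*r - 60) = r - 2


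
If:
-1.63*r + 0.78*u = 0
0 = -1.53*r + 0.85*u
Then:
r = 0.00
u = 0.00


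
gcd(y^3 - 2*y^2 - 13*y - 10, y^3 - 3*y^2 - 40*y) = 1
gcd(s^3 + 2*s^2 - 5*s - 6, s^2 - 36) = 1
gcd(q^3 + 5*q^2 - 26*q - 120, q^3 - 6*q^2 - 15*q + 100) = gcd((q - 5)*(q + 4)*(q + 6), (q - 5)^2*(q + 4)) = q^2 - q - 20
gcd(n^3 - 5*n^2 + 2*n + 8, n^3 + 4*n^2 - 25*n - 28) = n^2 - 3*n - 4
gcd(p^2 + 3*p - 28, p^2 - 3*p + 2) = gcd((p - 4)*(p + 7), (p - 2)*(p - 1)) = 1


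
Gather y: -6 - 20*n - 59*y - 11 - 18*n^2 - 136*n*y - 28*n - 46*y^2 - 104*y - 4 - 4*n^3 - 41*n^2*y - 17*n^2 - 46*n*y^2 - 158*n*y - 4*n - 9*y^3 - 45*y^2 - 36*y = -4*n^3 - 35*n^2 - 52*n - 9*y^3 + y^2*(-46*n - 91) + y*(-41*n^2 - 294*n - 199) - 21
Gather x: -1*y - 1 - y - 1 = -2*y - 2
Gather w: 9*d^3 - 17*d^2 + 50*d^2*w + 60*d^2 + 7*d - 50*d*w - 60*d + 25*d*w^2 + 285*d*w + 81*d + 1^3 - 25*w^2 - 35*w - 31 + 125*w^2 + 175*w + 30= 9*d^3 + 43*d^2 + 28*d + w^2*(25*d + 100) + w*(50*d^2 + 235*d + 140)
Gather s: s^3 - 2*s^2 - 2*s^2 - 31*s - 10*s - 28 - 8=s^3 - 4*s^2 - 41*s - 36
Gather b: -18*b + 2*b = -16*b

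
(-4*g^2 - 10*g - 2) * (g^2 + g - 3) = -4*g^4 - 14*g^3 + 28*g + 6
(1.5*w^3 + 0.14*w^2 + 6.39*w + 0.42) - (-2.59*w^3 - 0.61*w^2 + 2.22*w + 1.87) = 4.09*w^3 + 0.75*w^2 + 4.17*w - 1.45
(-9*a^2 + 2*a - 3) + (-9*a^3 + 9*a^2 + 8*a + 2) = -9*a^3 + 10*a - 1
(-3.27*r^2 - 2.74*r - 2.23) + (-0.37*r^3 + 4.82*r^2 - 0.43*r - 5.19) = -0.37*r^3 + 1.55*r^2 - 3.17*r - 7.42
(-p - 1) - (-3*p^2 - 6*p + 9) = 3*p^2 + 5*p - 10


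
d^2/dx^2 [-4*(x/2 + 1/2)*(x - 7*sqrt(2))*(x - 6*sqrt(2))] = -12*x - 4 + 52*sqrt(2)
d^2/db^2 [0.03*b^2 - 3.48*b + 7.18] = 0.0600000000000000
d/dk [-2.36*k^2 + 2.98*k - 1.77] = 2.98 - 4.72*k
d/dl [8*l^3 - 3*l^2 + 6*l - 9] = 24*l^2 - 6*l + 6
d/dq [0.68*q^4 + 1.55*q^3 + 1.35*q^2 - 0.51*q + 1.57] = 2.72*q^3 + 4.65*q^2 + 2.7*q - 0.51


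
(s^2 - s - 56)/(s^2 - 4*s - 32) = (s + 7)/(s + 4)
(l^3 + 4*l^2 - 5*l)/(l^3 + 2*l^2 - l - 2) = l*(l + 5)/(l^2 + 3*l + 2)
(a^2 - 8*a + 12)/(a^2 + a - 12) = (a^2 - 8*a + 12)/(a^2 + a - 12)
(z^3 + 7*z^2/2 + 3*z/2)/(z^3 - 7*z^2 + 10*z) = (2*z^2 + 7*z + 3)/(2*(z^2 - 7*z + 10))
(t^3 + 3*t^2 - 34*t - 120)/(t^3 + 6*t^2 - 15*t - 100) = (t^2 - 2*t - 24)/(t^2 + t - 20)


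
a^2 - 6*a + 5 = (a - 5)*(a - 1)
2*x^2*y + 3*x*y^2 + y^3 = y*(x + y)*(2*x + y)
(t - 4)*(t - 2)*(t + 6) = t^3 - 28*t + 48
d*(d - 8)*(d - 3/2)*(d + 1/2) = d^4 - 9*d^3 + 29*d^2/4 + 6*d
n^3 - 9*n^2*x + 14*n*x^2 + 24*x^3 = (n - 6*x)*(n - 4*x)*(n + x)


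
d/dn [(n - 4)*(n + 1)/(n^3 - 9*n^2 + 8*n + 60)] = (-n^4 + 6*n^3 - 7*n^2 + 48*n - 148)/(n^6 - 18*n^5 + 97*n^4 - 24*n^3 - 1016*n^2 + 960*n + 3600)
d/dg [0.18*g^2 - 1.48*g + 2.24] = 0.36*g - 1.48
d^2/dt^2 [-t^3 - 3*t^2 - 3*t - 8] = -6*t - 6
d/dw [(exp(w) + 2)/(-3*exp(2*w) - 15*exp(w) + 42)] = ((exp(w) + 2)*(2*exp(w) + 5) - exp(2*w) - 5*exp(w) + 14)*exp(w)/(3*(exp(2*w) + 5*exp(w) - 14)^2)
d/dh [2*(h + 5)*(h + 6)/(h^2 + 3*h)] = 4*(-4*h^2 - 30*h - 45)/(h^2*(h^2 + 6*h + 9))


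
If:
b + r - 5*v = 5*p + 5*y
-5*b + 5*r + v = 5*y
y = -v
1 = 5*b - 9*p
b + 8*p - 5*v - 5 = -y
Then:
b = 13/14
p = 17/42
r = 23/21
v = -5/36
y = 5/36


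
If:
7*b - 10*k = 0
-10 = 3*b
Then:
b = -10/3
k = -7/3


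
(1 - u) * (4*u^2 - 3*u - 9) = -4*u^3 + 7*u^2 + 6*u - 9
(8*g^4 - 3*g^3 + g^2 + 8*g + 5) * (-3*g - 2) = -24*g^5 - 7*g^4 + 3*g^3 - 26*g^2 - 31*g - 10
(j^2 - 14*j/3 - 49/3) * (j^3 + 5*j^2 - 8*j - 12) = j^5 + j^4/3 - 143*j^3/3 - 169*j^2/3 + 560*j/3 + 196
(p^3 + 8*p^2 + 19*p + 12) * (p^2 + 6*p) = p^5 + 14*p^4 + 67*p^3 + 126*p^2 + 72*p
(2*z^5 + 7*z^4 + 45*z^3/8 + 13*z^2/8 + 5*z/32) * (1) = 2*z^5 + 7*z^4 + 45*z^3/8 + 13*z^2/8 + 5*z/32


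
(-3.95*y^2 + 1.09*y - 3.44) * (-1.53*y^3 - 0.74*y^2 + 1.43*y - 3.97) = 6.0435*y^5 + 1.2553*y^4 - 1.1919*y^3 + 19.7858*y^2 - 9.2465*y + 13.6568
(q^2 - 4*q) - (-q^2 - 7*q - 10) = 2*q^2 + 3*q + 10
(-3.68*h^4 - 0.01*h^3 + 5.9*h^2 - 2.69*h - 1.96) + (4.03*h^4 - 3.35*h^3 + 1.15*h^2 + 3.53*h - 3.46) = 0.35*h^4 - 3.36*h^3 + 7.05*h^2 + 0.84*h - 5.42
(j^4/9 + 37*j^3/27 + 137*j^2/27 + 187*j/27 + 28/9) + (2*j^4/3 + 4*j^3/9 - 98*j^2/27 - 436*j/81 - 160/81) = 7*j^4/9 + 49*j^3/27 + 13*j^2/9 + 125*j/81 + 92/81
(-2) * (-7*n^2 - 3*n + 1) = 14*n^2 + 6*n - 2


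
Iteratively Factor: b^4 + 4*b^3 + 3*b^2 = (b)*(b^3 + 4*b^2 + 3*b) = b*(b + 1)*(b^2 + 3*b) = b*(b + 1)*(b + 3)*(b)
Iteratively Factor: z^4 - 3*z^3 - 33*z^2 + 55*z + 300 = (z + 3)*(z^3 - 6*z^2 - 15*z + 100) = (z - 5)*(z + 3)*(z^2 - z - 20) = (z - 5)*(z + 3)*(z + 4)*(z - 5)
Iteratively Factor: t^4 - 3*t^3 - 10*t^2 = (t)*(t^3 - 3*t^2 - 10*t) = t*(t - 5)*(t^2 + 2*t) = t*(t - 5)*(t + 2)*(t)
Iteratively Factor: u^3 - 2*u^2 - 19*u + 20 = (u - 5)*(u^2 + 3*u - 4) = (u - 5)*(u - 1)*(u + 4)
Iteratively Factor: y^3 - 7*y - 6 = (y + 2)*(y^2 - 2*y - 3) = (y + 1)*(y + 2)*(y - 3)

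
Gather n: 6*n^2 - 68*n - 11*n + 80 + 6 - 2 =6*n^2 - 79*n + 84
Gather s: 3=3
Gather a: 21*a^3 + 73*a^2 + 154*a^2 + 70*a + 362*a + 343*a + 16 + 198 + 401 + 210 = 21*a^3 + 227*a^2 + 775*a + 825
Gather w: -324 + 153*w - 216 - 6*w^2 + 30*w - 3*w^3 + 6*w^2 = -3*w^3 + 183*w - 540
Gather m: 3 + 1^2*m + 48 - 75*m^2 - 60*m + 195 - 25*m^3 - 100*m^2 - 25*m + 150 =-25*m^3 - 175*m^2 - 84*m + 396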